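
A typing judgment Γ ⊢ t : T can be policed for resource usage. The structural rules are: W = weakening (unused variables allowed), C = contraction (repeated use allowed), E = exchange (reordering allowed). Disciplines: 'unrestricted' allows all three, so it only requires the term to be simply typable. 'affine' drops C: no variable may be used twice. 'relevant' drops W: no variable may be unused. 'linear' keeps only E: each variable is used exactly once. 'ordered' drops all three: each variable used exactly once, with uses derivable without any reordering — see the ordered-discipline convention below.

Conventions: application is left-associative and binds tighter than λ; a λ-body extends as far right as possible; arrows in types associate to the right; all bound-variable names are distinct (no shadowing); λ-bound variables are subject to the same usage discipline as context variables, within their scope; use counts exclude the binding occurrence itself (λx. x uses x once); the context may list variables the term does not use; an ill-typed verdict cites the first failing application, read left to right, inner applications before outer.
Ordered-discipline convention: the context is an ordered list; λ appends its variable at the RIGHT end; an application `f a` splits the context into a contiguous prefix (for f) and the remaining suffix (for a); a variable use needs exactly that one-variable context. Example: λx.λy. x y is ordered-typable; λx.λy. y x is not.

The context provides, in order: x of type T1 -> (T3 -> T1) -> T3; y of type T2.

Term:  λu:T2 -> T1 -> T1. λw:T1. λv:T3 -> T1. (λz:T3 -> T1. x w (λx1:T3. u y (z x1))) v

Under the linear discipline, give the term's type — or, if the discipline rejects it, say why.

term : (T2 -> T1 -> T1) -> T1 -> (T3 -> T1) -> T3
use counts: x ×1; y ×1; u (λ-bound) ×1; w (λ-bound) ×1; v (λ-bound) ×1; z (λ-bound) ×1; x1 (λ-bound) ×1
uses in reading order: x, w, u, y, z, x1, v
typing: well-typed at (T2 -> T1 -> T1) -> T1 -> (T3 -> T1) -> T3
all disciplines: ordered ✗; linear ✓; affine ✓; relevant ✓; unrestricted ✓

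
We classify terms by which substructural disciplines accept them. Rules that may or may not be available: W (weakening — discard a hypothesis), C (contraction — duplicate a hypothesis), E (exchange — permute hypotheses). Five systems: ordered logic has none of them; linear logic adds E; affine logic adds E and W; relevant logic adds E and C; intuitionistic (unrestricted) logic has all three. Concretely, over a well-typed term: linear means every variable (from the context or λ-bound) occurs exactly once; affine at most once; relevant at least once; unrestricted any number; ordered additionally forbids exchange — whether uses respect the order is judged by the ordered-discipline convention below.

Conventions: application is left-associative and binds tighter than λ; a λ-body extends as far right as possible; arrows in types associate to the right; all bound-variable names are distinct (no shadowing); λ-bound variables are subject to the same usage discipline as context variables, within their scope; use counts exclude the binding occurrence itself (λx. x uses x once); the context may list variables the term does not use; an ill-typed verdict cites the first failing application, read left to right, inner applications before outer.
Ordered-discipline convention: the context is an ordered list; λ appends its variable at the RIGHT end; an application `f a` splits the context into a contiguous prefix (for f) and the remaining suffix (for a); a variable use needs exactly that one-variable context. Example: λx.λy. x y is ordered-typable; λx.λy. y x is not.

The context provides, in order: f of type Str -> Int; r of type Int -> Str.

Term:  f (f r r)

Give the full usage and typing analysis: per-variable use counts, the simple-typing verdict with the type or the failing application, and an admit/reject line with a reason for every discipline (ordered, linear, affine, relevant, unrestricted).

counts: f: 2, r: 2
uses in reading order: f, f, r, r
typing: ill-typed: a function awaiting Str gets Int -> Str
ordered: ✗, not simply typable
linear: ✗, fails simple typing
affine: ✗, a type mismatch blocks all five
relevant: ✗, the type mismatch rejects it
unrestricted: ✗, not simply typable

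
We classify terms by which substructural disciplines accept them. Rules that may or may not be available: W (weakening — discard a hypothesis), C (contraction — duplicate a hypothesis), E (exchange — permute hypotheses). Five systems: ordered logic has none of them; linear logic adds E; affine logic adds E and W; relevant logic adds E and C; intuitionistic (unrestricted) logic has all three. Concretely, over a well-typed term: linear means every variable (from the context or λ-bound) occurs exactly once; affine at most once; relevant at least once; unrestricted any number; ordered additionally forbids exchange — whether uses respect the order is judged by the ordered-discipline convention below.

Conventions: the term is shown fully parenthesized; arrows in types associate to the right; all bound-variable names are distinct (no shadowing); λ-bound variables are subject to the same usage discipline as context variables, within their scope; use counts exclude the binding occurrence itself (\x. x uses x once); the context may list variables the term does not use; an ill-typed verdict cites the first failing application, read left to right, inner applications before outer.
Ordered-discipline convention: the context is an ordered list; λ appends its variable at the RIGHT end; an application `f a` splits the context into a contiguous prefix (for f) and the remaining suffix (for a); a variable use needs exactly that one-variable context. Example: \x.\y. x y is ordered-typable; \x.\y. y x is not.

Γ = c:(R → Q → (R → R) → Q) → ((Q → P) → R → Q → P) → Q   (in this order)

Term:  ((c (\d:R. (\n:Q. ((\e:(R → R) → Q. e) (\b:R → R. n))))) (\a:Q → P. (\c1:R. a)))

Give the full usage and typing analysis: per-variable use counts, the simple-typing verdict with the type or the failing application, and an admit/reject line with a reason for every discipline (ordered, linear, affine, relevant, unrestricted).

usage: c=1, d [bound]=0, n [bound]=1, e [bound]=1, b [bound]=0, a [bound]=1, c1 [bound]=0
order of uses: c, e, n, a
typing: ✓ — Q
ordered: ✗, unused: d, b, c1 — weakening required
linear: ✗, unused: d, b, c1 — weakening required
affine: ✓, at most one use each (c, d, n, e, b, a, c1)
relevant: ✗, unused: d, b, c1 — weakening required
unrestricted: ✓, type-checks (Q) and nothing is barred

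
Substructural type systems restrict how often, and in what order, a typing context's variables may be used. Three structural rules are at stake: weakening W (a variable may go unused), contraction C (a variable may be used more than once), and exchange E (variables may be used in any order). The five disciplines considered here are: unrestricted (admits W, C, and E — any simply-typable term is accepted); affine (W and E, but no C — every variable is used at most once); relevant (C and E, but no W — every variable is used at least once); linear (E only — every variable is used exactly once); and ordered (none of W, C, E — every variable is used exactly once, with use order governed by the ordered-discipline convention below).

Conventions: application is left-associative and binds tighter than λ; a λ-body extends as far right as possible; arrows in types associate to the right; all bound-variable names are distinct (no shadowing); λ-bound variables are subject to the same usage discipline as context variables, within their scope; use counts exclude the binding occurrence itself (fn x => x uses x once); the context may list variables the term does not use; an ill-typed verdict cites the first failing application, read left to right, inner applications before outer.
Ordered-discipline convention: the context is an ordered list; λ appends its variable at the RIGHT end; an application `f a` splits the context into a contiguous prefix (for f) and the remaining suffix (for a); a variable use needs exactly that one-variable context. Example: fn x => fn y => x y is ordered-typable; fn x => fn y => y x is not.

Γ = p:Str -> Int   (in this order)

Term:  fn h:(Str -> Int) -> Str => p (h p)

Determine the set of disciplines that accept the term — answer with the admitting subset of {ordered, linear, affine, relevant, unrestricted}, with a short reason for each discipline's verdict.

admitting disciplines: relevant, unrestricted
use counts: p=2, h (λ-bound)=1
left-to-right use order: p, h, p
typing: ✓ — ((Str -> Int) -> Str) -> Int
ordered: ✗, p ×2 used more than once (contraction)
linear: ✗, p ×2 used more than once (contraction)
affine: ✗, p ×2 used more than once (contraction)
relevant: ✓, p, h: all used, weakening unneeded
unrestricted: ✓, well-typed at ((Str -> Int) -> Str) -> Int; no restrictions here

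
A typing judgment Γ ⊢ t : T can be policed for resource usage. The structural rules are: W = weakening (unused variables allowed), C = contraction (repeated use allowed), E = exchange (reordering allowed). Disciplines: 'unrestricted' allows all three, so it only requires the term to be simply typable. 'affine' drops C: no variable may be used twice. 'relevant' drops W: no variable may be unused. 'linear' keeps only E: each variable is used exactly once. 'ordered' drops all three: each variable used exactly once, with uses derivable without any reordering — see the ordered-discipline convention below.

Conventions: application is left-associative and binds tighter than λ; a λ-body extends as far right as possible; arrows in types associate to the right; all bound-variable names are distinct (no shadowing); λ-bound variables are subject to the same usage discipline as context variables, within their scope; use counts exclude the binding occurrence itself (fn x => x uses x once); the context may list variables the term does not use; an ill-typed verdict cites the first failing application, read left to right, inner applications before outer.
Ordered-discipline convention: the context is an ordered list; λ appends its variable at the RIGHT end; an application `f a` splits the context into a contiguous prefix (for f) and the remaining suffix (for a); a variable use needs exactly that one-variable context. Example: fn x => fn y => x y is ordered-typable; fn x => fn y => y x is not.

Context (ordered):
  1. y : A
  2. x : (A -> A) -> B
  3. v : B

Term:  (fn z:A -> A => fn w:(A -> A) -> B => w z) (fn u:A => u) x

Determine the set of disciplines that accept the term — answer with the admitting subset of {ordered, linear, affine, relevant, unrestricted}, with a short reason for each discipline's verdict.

admitted by: affine, unrestricted
use counts: y: 0×; x: 1×; v: 0×; z [bound]: 1×; w [bound]: 1×; u [bound]: 1×
left-to-right use order: w, z, u, x
typing: well-typed at B
ordered: ✗, y, v left unused
linear: ✗, y, v left unused
affine: ✓, none of y, x, v, z, w, u used more than once
relevant: ✗, y, v left unused
unrestricted: ✓, type-checks (B) and nothing is barred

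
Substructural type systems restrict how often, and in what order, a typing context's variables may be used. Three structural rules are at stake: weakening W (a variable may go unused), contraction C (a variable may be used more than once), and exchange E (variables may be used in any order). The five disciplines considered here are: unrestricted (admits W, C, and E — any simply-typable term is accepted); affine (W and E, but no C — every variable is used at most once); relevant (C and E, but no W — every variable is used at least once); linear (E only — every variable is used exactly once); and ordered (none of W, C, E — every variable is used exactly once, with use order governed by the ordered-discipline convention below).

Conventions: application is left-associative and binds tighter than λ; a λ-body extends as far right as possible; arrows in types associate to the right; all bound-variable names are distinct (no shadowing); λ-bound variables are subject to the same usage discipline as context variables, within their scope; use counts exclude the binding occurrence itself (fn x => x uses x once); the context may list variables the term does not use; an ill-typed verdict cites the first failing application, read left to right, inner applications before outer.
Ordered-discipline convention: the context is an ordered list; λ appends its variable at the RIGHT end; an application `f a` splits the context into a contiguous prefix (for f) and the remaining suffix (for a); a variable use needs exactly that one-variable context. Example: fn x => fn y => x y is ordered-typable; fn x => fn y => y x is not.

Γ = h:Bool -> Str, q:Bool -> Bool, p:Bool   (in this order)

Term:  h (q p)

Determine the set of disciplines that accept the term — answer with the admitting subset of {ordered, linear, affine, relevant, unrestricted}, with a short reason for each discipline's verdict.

admitting disciplines: ordered, linear, affine, relevant, unrestricted
use counts: h ×1; q ×1; p ×1
order of uses: h, q, p
typing: well-typed at Str
ordered: ✓ — h, q, p once each; derivable with no W/C/E
linear: ✓ — h, q, p: one use apiece
affine: ✓ — h, q, p: no repeats, contraction unneeded
relevant: ✓ — none of h, q, p goes unused
unrestricted: ✓ — type-checks (Str) and nothing is barred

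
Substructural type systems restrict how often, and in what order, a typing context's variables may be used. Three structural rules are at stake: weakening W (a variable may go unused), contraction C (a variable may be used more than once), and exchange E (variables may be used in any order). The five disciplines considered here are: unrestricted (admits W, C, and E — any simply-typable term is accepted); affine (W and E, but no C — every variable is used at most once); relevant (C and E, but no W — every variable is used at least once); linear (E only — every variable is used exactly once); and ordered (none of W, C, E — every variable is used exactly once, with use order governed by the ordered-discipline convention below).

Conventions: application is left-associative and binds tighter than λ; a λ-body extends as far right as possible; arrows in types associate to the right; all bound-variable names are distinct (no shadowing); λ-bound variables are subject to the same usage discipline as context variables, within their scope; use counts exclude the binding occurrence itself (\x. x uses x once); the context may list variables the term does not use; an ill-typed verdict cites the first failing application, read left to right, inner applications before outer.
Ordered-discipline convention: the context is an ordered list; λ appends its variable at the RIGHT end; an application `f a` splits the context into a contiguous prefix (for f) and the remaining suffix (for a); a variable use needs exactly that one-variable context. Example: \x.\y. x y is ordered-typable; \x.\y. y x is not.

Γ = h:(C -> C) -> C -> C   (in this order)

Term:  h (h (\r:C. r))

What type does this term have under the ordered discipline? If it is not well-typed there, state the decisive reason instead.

not well-typed under ordered — uses contraction: h ×2
usage: h=2; r [bound]=1
order of uses: h, h, r
typing: well-typed at C -> C
all disciplines: ordered ✗; linear ✗; affine ✗; relevant ✓; unrestricted ✓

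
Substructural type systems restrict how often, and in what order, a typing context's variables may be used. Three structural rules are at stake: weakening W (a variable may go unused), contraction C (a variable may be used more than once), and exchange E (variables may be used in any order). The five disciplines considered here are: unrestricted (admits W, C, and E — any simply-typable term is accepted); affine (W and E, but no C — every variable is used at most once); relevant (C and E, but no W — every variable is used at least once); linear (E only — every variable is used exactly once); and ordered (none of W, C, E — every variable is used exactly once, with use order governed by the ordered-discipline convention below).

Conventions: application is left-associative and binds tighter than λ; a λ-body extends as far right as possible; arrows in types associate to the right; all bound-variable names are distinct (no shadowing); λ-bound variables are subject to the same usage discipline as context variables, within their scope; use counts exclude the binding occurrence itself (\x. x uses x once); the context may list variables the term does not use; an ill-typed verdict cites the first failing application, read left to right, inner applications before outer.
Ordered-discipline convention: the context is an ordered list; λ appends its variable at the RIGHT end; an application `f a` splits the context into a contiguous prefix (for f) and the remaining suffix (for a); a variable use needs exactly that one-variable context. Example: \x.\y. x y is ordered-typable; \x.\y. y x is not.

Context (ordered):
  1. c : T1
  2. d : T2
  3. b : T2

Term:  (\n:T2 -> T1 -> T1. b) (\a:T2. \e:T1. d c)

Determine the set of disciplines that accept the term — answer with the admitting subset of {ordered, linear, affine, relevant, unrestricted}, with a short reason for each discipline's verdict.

accepted by: none
use counts: c=1; d=1; b=1; n [bound]=0; a [bound]=0; e [bound]=0
uses in reading order: b, d, c
typing: ill-typed: can't apply a value of type T2
ordered: ✗, the type mismatch rejects it
linear: ✗, not simply typable
affine: ✗, fails simple typing
relevant: ✗, a type mismatch blocks all five
unrestricted: ✗, the type mismatch rejects it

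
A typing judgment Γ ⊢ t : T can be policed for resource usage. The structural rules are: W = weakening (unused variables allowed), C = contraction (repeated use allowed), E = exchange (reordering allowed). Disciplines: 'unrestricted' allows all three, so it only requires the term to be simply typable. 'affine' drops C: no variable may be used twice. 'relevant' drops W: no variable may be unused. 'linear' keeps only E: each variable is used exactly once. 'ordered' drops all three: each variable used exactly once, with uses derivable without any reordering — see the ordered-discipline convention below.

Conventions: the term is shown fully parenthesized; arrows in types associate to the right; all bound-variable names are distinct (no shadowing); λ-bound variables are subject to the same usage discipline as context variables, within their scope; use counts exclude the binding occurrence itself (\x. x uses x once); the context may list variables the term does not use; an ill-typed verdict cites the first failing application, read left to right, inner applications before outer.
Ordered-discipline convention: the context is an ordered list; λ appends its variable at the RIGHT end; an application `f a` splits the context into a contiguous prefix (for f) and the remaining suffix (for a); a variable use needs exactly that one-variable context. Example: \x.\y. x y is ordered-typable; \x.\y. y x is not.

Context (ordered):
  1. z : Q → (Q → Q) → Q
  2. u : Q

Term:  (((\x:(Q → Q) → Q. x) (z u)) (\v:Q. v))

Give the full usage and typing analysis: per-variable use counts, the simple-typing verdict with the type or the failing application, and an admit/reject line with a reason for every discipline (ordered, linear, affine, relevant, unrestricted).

counts: z: 1×; u: 1×; x (λ-bound): 1×; v (λ-bound): 1×
order of uses: x, z, u, v
typing: well-typed at Q
ordered ✓ (z, u, x, v: once each, no exchange needed)
linear ✓ (single use per variable (z, u, x, v))
affine ✓ (no duplicate uses among z, u, x, v)
relevant ✓ (every one of z, u, x, v appears)
unrestricted ✓ (well-typed at Q; no restrictions here)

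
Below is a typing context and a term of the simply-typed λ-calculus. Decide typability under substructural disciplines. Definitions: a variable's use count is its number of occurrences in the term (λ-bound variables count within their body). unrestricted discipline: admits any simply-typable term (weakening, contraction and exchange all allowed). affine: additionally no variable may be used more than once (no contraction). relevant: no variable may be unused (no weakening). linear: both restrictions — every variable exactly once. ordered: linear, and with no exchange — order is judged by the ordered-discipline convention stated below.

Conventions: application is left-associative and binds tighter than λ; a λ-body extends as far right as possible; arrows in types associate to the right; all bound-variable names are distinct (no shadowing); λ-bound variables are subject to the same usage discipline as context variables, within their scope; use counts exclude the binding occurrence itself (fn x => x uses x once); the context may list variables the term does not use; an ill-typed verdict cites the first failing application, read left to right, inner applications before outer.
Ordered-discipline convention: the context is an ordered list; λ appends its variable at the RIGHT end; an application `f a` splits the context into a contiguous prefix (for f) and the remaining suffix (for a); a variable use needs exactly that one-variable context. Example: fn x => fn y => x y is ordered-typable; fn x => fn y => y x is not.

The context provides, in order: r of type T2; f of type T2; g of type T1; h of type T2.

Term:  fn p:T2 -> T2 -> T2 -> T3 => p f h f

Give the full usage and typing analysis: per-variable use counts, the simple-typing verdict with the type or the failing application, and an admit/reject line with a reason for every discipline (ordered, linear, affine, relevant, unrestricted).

variable uses: r: 0, f: 2, g: 0, h: 1, p (bound): 1
uses in reading order: p, f, h, f
typing: ✓ — (T2 -> T2 -> T2 -> T3) -> T3
ordered ✗ (uses contraction: f ×2; needs weakening: r, g unused)
linear ✗ (uses contraction: f ×2; needs weakening: r, g unused)
affine ✗ (uses contraction: f ×2)
relevant ✗ (needs weakening: r, g unused)
unrestricted ✓ (well-typed at (T2 -> T2 -> T2 -> T3) -> T3; no restrictions here)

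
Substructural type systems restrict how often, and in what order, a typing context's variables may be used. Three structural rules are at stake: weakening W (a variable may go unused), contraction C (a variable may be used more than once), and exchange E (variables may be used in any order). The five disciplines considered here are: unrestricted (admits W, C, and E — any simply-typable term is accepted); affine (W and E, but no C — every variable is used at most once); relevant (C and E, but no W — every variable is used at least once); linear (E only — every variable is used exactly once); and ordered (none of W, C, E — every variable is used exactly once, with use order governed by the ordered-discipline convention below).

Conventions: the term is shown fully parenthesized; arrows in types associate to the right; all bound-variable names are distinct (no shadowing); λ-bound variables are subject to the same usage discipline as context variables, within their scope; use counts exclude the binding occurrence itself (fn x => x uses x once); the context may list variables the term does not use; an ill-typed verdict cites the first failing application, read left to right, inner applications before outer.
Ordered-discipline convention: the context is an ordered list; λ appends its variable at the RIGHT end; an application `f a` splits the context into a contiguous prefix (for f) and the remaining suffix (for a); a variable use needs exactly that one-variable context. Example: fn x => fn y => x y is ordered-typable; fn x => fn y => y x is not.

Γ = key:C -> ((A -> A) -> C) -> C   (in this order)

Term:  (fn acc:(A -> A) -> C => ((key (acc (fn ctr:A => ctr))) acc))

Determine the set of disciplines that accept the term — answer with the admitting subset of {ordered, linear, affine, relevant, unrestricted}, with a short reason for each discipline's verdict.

accepted by: relevant, unrestricted
counts: key ×1, acc (λ-bound) ×2, ctr (λ-bound) ×1
uses in reading order: key, acc, ctr, acc
typing: well-typed at ((A -> A) -> C) -> C
ordered ✗ (needs contraction — acc ×2)
linear ✗ (needs contraction — acc ×2)
affine ✗ (needs contraction — acc ×2)
relevant ✓ (at least one use each (key, acc, ctr))
unrestricted ✓ (well-typed at ((A -> A) -> C) -> C; no restrictions here)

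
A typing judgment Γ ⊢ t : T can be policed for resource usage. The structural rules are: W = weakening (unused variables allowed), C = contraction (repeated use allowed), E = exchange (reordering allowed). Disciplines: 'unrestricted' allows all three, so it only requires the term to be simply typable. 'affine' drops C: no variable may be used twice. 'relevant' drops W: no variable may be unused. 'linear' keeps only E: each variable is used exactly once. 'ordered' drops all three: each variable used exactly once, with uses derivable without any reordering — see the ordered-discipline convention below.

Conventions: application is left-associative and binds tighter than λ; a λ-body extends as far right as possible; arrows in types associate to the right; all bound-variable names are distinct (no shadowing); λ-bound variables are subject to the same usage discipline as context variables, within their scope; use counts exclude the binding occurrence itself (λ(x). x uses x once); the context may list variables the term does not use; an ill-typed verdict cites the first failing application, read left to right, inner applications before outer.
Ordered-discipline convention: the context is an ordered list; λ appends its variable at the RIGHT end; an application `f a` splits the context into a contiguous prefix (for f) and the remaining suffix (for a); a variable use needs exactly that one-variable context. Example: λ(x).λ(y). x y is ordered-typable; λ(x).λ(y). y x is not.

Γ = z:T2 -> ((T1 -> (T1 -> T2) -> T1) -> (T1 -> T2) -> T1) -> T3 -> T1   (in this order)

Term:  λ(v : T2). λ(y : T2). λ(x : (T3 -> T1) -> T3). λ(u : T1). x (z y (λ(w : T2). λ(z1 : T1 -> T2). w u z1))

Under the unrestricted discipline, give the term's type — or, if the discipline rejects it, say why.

not well-typed under unrestricted — a type mismatch blocks all five
counts: z=1; v (bound)=0; y (bound)=1; x (bound)=1; u (bound)=1; w (bound)=1; z1 (bound)=1
use order (left to right): x, z, y, w, u, z1
typing: ill-typed: can't apply a value of type T2
across the five disciplines: ordered ✗ · linear ✗ · affine ✗ · relevant ✗ · unrestricted ✗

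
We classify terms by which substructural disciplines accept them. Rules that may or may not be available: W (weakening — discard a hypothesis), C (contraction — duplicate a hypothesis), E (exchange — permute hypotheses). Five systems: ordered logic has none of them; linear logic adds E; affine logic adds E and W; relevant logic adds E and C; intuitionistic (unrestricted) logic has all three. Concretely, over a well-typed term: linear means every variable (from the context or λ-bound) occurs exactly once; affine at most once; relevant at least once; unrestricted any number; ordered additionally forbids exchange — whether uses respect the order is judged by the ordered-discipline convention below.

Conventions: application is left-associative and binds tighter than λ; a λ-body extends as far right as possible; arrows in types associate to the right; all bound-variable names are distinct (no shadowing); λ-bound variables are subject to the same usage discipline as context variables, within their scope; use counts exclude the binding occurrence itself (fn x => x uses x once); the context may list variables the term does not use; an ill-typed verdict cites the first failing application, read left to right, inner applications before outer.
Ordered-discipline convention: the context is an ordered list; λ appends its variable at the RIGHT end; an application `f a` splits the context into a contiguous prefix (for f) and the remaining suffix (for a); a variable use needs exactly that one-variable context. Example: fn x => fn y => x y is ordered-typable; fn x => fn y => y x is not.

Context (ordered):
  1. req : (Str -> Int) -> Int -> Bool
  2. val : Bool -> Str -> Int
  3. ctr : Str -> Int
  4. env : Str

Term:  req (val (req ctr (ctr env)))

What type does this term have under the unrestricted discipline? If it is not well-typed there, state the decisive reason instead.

term : Int -> Bool
use counts: req: 2, val: 1, ctr: 2, env: 1
use order (left to right): req, val, req, ctr, ctr, env
typing: well-typed at Int -> Bool
across the five disciplines: ordered ✗ | linear ✗ | affine ✗ | relevant ✓ | unrestricted ✓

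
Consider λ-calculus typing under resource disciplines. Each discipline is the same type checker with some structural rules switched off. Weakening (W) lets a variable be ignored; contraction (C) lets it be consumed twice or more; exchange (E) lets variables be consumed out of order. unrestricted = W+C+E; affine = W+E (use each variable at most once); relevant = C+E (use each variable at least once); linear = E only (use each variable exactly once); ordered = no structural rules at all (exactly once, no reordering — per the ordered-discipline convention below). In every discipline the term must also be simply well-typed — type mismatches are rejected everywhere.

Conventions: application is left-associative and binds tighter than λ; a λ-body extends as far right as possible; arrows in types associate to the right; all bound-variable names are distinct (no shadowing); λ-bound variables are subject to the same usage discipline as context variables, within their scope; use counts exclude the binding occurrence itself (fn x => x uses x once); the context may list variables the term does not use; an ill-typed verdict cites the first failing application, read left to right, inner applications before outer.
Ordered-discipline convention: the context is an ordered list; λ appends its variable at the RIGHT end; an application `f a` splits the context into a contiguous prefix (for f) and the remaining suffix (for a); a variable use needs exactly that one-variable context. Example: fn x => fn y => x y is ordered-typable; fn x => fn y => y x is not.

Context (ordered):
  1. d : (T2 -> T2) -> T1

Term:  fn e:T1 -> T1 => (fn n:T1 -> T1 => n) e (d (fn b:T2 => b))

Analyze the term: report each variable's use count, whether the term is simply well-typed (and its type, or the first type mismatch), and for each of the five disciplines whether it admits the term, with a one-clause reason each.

variable uses: d: 1; e (λ-bound): 1; n (λ-bound): 1; b (λ-bound): 1
use order (left to right): n, e, d, b
typing: well-typed — term : (T1 -> T1) -> T1
ordered: ✗, use order n, e, d, b needs exchange
linear: ✓, exactly-once usage across d, e, n, b
affine: ✓, no duplicate uses among d, e, n, b
relevant: ✓, d, e, n, b: all used, weakening unneeded
unrestricted: ✓, simply typable at (T1 -> T1) -> T1; W, C, E all held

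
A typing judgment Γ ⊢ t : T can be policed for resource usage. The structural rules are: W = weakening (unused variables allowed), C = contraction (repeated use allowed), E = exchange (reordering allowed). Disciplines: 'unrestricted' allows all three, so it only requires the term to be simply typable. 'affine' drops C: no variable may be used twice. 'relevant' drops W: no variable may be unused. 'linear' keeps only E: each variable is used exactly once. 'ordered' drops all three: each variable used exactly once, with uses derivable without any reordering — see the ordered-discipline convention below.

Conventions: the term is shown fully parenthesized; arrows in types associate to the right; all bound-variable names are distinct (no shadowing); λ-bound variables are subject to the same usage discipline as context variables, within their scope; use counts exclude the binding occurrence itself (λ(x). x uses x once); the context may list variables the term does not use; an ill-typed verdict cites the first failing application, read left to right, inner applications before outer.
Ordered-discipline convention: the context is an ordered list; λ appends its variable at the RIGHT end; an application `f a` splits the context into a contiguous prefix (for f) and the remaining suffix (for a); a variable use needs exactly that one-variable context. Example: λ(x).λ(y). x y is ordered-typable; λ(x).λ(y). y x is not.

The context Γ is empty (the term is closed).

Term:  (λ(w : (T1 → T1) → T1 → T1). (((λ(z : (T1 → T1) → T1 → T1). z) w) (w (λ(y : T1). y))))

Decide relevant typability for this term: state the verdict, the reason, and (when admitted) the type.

yes — at least one use each (w, z, y); term : ((T1 → T1) → T1 → T1) → T1 → T1
variable uses: w (λ-bound) ×2, z (λ-bound) ×1, y (λ-bound) ×1
use order (left to right): z, w, w, y
typing: ✓ — ((T1 → T1) → T1 → T1) → T1 → T1
per-discipline verdicts: ordered ✗, linear ✗, affine ✗, relevant ✓, unrestricted ✓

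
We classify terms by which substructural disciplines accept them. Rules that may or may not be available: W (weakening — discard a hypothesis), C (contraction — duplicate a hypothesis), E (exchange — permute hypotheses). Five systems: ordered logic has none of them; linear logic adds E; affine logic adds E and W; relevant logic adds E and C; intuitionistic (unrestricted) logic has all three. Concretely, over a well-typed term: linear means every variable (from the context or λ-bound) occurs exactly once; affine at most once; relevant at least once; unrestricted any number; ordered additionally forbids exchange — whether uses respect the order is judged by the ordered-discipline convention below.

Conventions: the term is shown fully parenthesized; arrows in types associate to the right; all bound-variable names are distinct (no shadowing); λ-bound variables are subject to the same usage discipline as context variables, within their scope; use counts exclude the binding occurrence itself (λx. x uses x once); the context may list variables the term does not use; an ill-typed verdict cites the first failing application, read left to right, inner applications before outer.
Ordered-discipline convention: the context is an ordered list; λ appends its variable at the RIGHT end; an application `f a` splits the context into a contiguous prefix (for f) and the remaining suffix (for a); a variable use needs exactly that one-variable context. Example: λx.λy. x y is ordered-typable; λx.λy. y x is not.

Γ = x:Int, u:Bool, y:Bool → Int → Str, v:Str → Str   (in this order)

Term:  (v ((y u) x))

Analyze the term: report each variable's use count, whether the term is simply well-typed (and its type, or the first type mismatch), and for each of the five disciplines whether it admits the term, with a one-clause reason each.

counts: x: 1×, u: 1×, y: 1×, v: 1×
left-to-right use order: v, y, u, x
typing: ✓ — Str
ordered: ✗, needs exchange: uses follow v, y, u, x
linear: ✓, single use per variable (x, u, y, v)
affine: ✓, none of x, u, y, v used more than once
relevant: ✓, at least one use each (x, u, y, v)
unrestricted: ✓, simply typable at Str; W, C, E all held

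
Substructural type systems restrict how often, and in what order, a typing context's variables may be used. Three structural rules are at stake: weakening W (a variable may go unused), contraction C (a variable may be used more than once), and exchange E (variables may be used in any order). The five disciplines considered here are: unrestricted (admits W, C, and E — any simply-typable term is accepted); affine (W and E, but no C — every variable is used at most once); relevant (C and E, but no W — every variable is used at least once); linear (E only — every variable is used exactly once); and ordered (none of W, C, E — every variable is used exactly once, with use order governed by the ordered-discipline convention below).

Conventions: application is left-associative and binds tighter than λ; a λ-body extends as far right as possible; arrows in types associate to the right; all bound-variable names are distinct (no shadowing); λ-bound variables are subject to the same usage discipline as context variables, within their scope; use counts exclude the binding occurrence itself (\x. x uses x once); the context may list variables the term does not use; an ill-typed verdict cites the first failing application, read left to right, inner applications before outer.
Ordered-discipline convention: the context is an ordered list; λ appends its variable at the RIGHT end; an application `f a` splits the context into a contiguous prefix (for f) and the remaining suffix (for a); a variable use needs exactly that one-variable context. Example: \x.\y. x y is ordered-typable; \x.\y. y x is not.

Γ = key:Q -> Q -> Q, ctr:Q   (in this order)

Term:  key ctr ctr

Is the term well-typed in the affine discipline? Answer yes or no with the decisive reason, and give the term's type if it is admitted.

no — uses contraction: ctr ×2
usage: key: 1; ctr: 2
order of uses: key, ctr, ctr
typing: well-typed at Q
per-discipline verdicts: ordered ✗ · linear ✗ · affine ✗ · relevant ✓ · unrestricted ✓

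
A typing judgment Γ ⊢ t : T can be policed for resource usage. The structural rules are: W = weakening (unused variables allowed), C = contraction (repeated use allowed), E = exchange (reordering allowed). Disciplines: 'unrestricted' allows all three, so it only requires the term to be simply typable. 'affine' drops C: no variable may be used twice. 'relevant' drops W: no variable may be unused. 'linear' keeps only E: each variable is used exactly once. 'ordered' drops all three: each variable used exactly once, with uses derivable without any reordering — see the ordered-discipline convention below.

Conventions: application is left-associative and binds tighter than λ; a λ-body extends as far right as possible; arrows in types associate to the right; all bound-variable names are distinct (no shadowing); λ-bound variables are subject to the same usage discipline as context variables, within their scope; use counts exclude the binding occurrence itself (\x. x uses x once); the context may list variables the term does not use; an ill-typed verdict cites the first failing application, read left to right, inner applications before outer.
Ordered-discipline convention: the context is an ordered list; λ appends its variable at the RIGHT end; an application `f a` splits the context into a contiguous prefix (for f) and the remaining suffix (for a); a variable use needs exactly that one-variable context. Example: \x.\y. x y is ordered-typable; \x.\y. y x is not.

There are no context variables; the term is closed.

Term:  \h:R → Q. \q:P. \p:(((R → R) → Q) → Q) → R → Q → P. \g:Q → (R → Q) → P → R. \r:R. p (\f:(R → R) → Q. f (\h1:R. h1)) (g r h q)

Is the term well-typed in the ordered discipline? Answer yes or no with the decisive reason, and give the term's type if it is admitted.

no — the type mismatch rejects it
counts: h [bound]=1, q [bound]=1, p [bound]=1, g [bound]=1, r [bound]=1, f [bound]=1, h1 [bound]=1
uses in reading order: p, f, h1, g, r, h, q
typing: ill-typed: an application expects Q but receives R
per-discipline verdicts: ordered ✗ | linear ✗ | affine ✗ | relevant ✗ | unrestricted ✗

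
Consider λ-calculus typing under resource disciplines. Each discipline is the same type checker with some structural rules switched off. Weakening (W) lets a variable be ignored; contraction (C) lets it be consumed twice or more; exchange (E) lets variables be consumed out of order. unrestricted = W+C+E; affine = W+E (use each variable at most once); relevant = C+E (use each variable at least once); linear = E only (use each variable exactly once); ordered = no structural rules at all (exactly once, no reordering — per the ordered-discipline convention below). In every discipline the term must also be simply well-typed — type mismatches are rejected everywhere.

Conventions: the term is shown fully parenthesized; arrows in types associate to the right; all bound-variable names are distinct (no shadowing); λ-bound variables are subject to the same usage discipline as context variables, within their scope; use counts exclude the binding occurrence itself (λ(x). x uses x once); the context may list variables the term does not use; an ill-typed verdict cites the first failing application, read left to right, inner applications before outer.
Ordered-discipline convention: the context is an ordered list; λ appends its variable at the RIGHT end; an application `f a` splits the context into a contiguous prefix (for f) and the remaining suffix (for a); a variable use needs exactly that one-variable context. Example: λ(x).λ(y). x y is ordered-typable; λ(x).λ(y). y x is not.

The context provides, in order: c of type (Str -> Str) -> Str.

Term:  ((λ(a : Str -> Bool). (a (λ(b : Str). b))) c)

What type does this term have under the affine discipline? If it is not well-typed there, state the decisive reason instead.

not well-typed under affine — a type mismatch blocks all five
variable uses: c=1, a (bound)=1, b (bound)=1
order of uses: a, b, c
typing: ill-typed: a function awaiting Str gets Str -> Str
all disciplines: ordered ✗; linear ✗; affine ✗; relevant ✗; unrestricted ✗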